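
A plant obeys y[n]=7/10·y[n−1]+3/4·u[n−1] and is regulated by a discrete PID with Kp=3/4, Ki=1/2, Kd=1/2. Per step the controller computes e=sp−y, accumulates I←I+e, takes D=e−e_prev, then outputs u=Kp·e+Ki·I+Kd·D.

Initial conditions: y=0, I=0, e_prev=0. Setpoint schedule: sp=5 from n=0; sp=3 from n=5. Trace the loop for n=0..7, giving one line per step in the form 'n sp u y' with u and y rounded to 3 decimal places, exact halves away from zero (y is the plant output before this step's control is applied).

0 5 8.750 0.000
1 5 -2.734 6.563
2 5 6.800 2.543
3 5 -1.571 6.880
4 5 5.331 3.638
5 3 -4.196 6.545
6 3 5.429 1.434
7 3 -2.716 5.075

(exact arithmetic carried between steps; '≈' marks a value shown rounded to 6 d.p. or computed from one; I and e_prev carry over from the previous line; the table rounds u and y to 3 d.p., halves away from zero)
n=0: y=0, sp=5, e=sp−y=5; I=5, D=e−e_prev=5; u=3/4·5+1/2·5+1/2·5=8.75; next y=7/10·0+3/4·8.75=6.5625
n=1: y=6.5625, sp=5, e=sp−y=-1.5625; I=3.4375, D=e−e_prev=-6.5625; u=3/4·(-1.5625)+1/2·3.4375+1/2·(-6.5625)=-2.734375; next y=7/10·6.5625+3/4·(-2.734375)≈2.542969
n=2: y≈2.542969, sp=5, e=sp−y≈2.457031; I≈5.894531, D=e−e_prev≈4.019531; u=3/4·2.457031+1/2·5.894531+1/2·4.019531≈6.799805; next y=7/10·2.542969+3/4·6.799805≈6.879932
n=3: y≈6.879932, sp=5, e=sp−y≈-1.879932; I≈4.014600, D=e−e_prev≈-4.336963; u=3/4·(-1.879932)+1/2·4.014600+1/2·(-4.336963)≈-1.571130; next y=7/10·6.879932+3/4·(-1.571130)≈3.637604
n=4: y≈3.637604, sp=5, e=sp−y≈1.362396; I≈5.376995, D=e−e_prev≈3.242327; u=3/4·1.362396+1/2·5.376995+1/2·3.242327≈5.331458; next y=7/10·3.637604+3/4·5.331458≈6.544917
n=5: y≈6.544917, sp=3, e=sp−y≈-3.544917; I≈1.832079, D=e−e_prev≈-4.907312; u=3/4·(-3.544917)+1/2·1.832079+1/2·(-4.907312)≈-4.196304; next y=7/10·6.544917+3/4·(-4.196304)≈1.434213
n=6: y≈1.434213, sp=3, e=sp−y≈1.565787; I≈3.397865, D=e−e_prev≈5.110703; u=3/4·1.565787+1/2·3.397865+1/2·5.110703≈5.428624; next y=7/10·1.434213+3/4·5.428624≈5.075417
n=7: y≈5.075417, sp=3, e=sp−y≈-2.075417; I≈1.322448, D=e−e_prev≈-3.641204; u=3/4·(-2.075417)+1/2·1.322448+1/2·(-3.641204)≈-2.715941; next y=7/10·5.075417+3/4·(-2.715941)≈1.515836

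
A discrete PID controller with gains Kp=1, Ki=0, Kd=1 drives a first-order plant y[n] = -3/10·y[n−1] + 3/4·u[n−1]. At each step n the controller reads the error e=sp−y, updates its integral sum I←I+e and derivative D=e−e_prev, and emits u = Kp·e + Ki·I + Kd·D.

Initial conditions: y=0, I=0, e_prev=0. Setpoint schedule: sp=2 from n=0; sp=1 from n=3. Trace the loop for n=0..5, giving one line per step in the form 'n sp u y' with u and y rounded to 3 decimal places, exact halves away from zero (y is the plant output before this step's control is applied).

0 2 4.000 0.000
1 2 -4.000 3.000
2 2 12.800 -3.900
3 1 -25.440 10.770
4 1 56.392 -22.311
5 1 -119.286 48.987

(exact arithmetic carried between steps; '≈' marks a value shown rounded to 6 d.p. or computed from one; I and e_prev carry over from the previous line; the table rounds u and y to 3 d.p., halves away from zero)
n=0: y=0, sp=2, e=sp−y=2; I=2, D=e−e_prev=2; u=1·2+0·2+1·2=4; next y=-3/10·0+3/4·4=3
n=1: y=3, sp=2, e=sp−y=-1; I=1, D=e−e_prev=-3; u=1·(-1)+0·1+1·(-3)=-4; next y=-3/10·3+3/4·(-4)=-3.9
n=2: y=-3.9, sp=2, e=sp−y=5.9; I=6.9, D=e−e_prev=6.9; u=1·5.9+0·6.9+1·6.9=12.8; next y=-3/10·(-3.9)+3/4·12.8=10.77
n=3: y=10.77, sp=1, e=sp−y=-9.77; I=-2.87, D=e−e_prev=-15.67; u=1·(-9.77)+0·(-2.87)+1·(-15.67)=-25.44; next y=-3/10·10.77+3/4·(-25.44)=-22.311
n=4: y=-22.311, sp=1, e=sp−y=23.311; I=20.441, D=e−e_prev=33.081; u=1·23.311+0·20.441+1·33.081=56.392; next y=-3/10·(-22.311)+3/4·56.392=48.9873
n=5: y=48.9873, sp=1, e=sp−y=-47.9873; I=-27.5463, D=e−e_prev=-71.2983; u=1·(-47.9873)+0·(-27.5463)+1·(-71.2983)=-119.2856; next y=-3/10·48.9873+3/4·(-119.2856)=-104.16039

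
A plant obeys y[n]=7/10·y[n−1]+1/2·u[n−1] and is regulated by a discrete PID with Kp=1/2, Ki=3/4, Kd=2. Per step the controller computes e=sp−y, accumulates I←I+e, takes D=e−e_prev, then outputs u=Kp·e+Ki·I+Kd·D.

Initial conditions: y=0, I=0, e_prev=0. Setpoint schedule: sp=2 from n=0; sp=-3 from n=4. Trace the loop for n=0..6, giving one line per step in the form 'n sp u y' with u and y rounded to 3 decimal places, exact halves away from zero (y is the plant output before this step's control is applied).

(exact arithmetic carried between steps; '≈' marks a value shown rounded to 6 d.p. or computed from one; I and e_prev carry over from the previous line; the table rounds u and y to 3 d.p., halves away from zero)
n=0: y=0, sp=2, e=sp−y=2; I=2, D=e−e_prev=2; u=1/2·2+3/4·2+2·2=6.5; next y=7/10·0+1/2·6.5=3.25
n=1: y=3.25, sp=2, e=sp−y=-1.25; I=0.75, D=e−e_prev=-3.25; u=1/2·(-1.25)+3/4·0.75+2·(-3.25)=-6.5625; next y=7/10·3.25+1/2·(-6.5625)=-1.00625
n=2: y=-1.00625, sp=2, e=sp−y=3.00625; I=3.75625, D=e−e_prev=4.25625; u=1/2·3.00625+3/4·3.75625+2·4.25625≈12.832813; next y=7/10·(-1.00625)+1/2·12.832813≈5.712031
n=3: y≈5.712031, sp=2, e=sp−y≈-3.712031; I≈0.044219, D=e−e_prev≈-6.718281; u=1/2·(-3.712031)+3/4·0.044219+2·(-6.718281)≈-15.259414; next y=7/10·5.712031+1/2·(-15.259414)≈-3.631285
n=4: y≈-3.631285, sp=-3, e=sp−y≈0.631285; I≈0.675504, D=e−e_prev≈4.343316; u=1/2·0.631285+3/4·0.675504+2·4.343316≈9.508903; next y=7/10·(-3.631285)+1/2·9.508903≈2.212552
n=5: y≈2.212552, sp=-3, e=sp−y≈-5.212552; I≈-4.537048, D=e−e_prev≈-5.843837; u=1/2·(-5.212552)+3/4·(-4.537048)+2·(-5.843837)≈-17.696737; next y=7/10·2.212552+1/2·(-17.696737)≈-7.299582
n=6: y≈-7.299582, sp=-3, e=sp−y≈4.299582; I≈-0.237466, D=e−e_prev≈9.512134; u=1/2·4.299582+3/4·(-0.237466)+2·9.512134≈20.995959; next y=7/10·(-7.299582)+1/2·20.995959≈5.388272

0 2 6.500 0.000
1 2 -6.563 3.250
2 2 12.833 -1.006
3 2 -15.259 5.712
4 -3 9.509 -3.631
5 -3 -17.697 2.213
6 -3 20.996 -7.300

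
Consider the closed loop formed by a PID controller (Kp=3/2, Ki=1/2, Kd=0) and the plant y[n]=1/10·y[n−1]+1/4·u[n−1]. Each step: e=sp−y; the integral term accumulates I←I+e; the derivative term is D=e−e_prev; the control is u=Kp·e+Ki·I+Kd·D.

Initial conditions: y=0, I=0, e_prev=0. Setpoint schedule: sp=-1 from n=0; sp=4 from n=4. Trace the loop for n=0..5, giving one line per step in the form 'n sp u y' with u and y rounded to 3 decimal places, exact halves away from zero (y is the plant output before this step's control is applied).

(exact arithmetic carried between steps; '≈' marks a value shown rounded to 6 d.p. or computed from one; I and e_prev carry over from the previous line; the table rounds u and y to 3 d.p., halves away from zero)
n=0: y=0, sp=-1, e=sp−y=-1; I=-1, D=e−e_prev=-1; u=3/2·(-1)+1/2·(-1)+0·(-1)=-2; next y=1/10·0+1/4·(-2)=-0.5
n=1: y=-0.5, sp=-1, e=sp−y=-0.5; I=-1.5, D=e−e_prev=0.5; u=3/2·(-0.5)+1/2·(-1.5)+0·0.5=-1.5; next y=1/10·(-0.5)+1/4·(-1.5)=-0.425
n=2: y=-0.425, sp=-1, e=sp−y=-0.575; I=-2.075, D=e−e_prev=-0.075; u=3/2·(-0.575)+1/2·(-2.075)+0·(-0.075)=-1.9; next y=1/10·(-0.425)+1/4·(-1.9)=-0.5175
n=3: y=-0.5175, sp=-1, e=sp−y=-0.4825; I=-2.5575, D=e−e_prev=0.0925; u=3/2·(-0.4825)+1/2·(-2.5575)+0·0.0925=-2.0025; next y=1/10·(-0.5175)+1/4·(-2.0025)=-0.552375
n=4: y=-0.552375, sp=4, e=sp−y=4.552375; I=1.994875, D=e−e_prev=5.034875; u=3/2·4.552375+1/2·1.994875+0·5.034875=7.826; next y=1/10·(-0.552375)+1/4·7.826≈1.901263
n=5: y≈1.901263, sp=4, e=sp−y≈2.098738; I≈4.093613, D=e−e_prev≈-2.453638; u=3/2·2.098738+1/2·4.093613+0·(-2.453638)≈5.194913; next y=1/10·1.901263+1/4·5.194913≈1.488854

0 -1 -2.000 0.000
1 -1 -1.500 -0.500
2 -1 -1.900 -0.425
3 -1 -2.003 -0.518
4 4 7.826 -0.552
5 4 5.195 1.901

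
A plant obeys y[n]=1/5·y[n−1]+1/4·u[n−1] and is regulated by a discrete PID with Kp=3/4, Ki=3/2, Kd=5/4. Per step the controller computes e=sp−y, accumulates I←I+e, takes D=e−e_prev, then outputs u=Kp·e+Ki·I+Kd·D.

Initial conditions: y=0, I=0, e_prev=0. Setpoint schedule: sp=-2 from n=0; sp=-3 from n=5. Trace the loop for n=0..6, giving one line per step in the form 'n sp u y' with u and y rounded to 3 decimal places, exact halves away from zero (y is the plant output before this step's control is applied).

(exact arithmetic carried between steps; '≈' marks a value shown rounded to 6 d.p. or computed from one; I and e_prev carry over from the previous line; the table rounds u and y to 3 d.p., halves away from zero)
n=0: y=0, sp=-2, e=sp−y=-2; I=-2, D=e−e_prev=-2; u=3/4·(-2)+3/2·(-2)+5/4·(-2)=-7; next y=1/5·0+1/4·(-7)=-1.75
n=1: y=-1.75, sp=-2, e=sp−y=-0.25; I=-2.25, D=e−e_prev=1.75; u=3/4·(-0.25)+3/2·(-2.25)+5/4·1.75=-1.375; next y=1/5·(-1.75)+1/4·(-1.375)=-0.69375
n=2: y=-0.69375, sp=-2, e=sp−y=-1.30625; I=-3.55625, D=e−e_prev=-1.05625; u=3/4·(-1.30625)+3/2·(-3.55625)+5/4·(-1.05625)=-7.634375; next y=1/5·(-0.69375)+1/4·(-7.634375)≈-2.047344
n=3: y≈-2.047344, sp=-2, e=sp−y≈0.047344; I≈-3.508906, D=e−e_prev≈1.353594; u=3/4·0.047344+3/2·(-3.508906)+5/4·1.353594≈-3.535859; next y=1/5·(-2.047344)+1/4·(-3.535859)≈-1.293434
n=4: y≈-1.293434, sp=-2, e=sp−y≈-0.706566; I≈-4.215473, D=e−e_prev≈-0.753910; u=3/4·(-0.706566)+3/2·(-4.215473)+5/4·(-0.753910)≈-7.795521; next y=1/5·(-1.293434)+1/4·(-7.795521)≈-2.207567
n=5: y≈-2.207567, sp=-3, e=sp−y≈-0.792433; I≈-5.007906, D=e−e_prev≈-0.085867; u=3/4·(-0.792433)+3/2·(-5.007906)+5/4·(-0.085867)≈-8.213516; next y=1/5·(-2.207567)+1/4·(-8.213516)≈-2.494892
n=6: y≈-2.494892, sp=-3, e=sp−y≈-0.505108; I≈-5.513013, D=e−e_prev≈0.287325; u=3/4·(-0.505108)+3/2·(-5.513013)+5/4·0.287325≈-8.289194; next y=1/5·(-2.494892)+1/4·(-8.289194)≈-2.571277

0 -2 -7.000 0.000
1 -2 -1.375 -1.750
2 -2 -7.634 -0.694
3 -2 -3.536 -2.047
4 -2 -7.796 -1.293
5 -3 -8.214 -2.208
6 -3 -8.289 -2.495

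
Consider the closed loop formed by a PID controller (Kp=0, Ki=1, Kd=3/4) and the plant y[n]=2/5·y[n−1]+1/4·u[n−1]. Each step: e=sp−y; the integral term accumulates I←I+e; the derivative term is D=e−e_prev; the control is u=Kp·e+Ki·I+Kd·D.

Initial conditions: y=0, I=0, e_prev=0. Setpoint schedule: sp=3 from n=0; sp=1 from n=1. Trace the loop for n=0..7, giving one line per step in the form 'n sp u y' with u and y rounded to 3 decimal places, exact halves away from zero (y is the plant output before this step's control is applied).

0 3 5.250 0.000
1 1 0.203 1.313
2 1 3.664 0.576
3 1 2.537 1.146
4 1 2.913 1.093
5 1 2.653 1.165
6 1 2.605 1.129
7 1 2.495 1.103

(exact arithmetic carried between steps; '≈' marks a value shown rounded to 6 d.p. or computed from one; I and e_prev carry over from the previous line; the table rounds u and y to 3 d.p., halves away from zero)
n=0: y=0, sp=3, e=sp−y=3; I=3, D=e−e_prev=3; u=0·3+1·3+3/4·3=5.25; next y=2/5·0+1/4·5.25=1.3125
n=1: y=1.3125, sp=1, e=sp−y=-0.3125; I=2.6875, D=e−e_prev=-3.3125; u=0·(-0.3125)+1·2.6875+3/4·(-3.3125)=0.203125; next y=2/5·1.3125+1/4·0.203125≈0.575781
n=2: y≈0.575781, sp=1, e=sp−y≈0.424219; I≈3.111719, D=e−e_prev≈0.736719; u=0·0.424219+1·3.111719+3/4·0.736719≈3.664258; next y=2/5·0.575781+1/4·3.664258≈1.146377
n=3: y≈1.146377, sp=1, e=sp−y≈-0.146377; I≈2.965342, D=e−e_prev≈-0.570596; u=0·(-0.146377)+1·2.965342+3/4·(-0.570596)≈2.537395; next y=2/5·1.146377+1/4·2.537395≈1.092900
n=4: y≈1.092900, sp=1, e=sp−y≈-0.092900; I≈2.872442, D=e−e_prev≈0.053477; u=0·(-0.092900)+1·2.872442+3/4·0.053477≈2.912550; next y=2/5·1.092900+1/4·2.912550≈1.165297
n=5: y≈1.165297, sp=1, e=sp−y≈-0.165297; I≈2.707145, D=e−e_prev≈-0.072398; u=0·(-0.165297)+1·2.707145+3/4·(-0.072398)≈2.652846; next y=2/5·1.165297+1/4·2.652846≈1.129331
n=6: y≈1.129331, sp=1, e=sp−y≈-0.129331; I≈2.577814, D=e−e_prev≈0.035967; u=0·(-0.129331)+1·2.577814+3/4·0.035967≈2.604789; next y=2/5·1.129331+1/4·2.604789≈1.102930
n=7: y≈1.102930, sp=1, e=sp−y≈-0.102930; I≈2.474885, D=e−e_prev≈0.026401; u=0·(-0.102930)+1·2.474885+3/4·0.026401≈2.494685; next y=2/5·1.102930+1/4·2.494685≈1.064843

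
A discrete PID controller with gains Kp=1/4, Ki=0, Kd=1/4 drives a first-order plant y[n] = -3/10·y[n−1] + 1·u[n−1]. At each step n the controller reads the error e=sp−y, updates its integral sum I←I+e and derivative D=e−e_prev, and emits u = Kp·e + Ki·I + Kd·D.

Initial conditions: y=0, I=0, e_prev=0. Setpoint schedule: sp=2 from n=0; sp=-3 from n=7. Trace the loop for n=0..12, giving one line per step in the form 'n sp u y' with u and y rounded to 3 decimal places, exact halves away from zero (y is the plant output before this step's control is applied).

(exact arithmetic carried between steps; '≈' marks a value shown rounded to 6 d.p. or computed from one; I and e_prev carry over from the previous line; the table rounds u and y to 3 d.p., halves away from zero)
n=0: y=0, sp=2, e=sp−y=2; I=2, D=e−e_prev=2; u=1/4·2+0·2+1/4·2=1; next y=-3/10·0+1·1=1
n=1: y=1, sp=2, e=sp−y=1; I=3, D=e−e_prev=-1; u=1/4·1+0·3+1/4·(-1)=0; next y=-3/10·1+1·0=-0.3
n=2: y=-0.3, sp=2, e=sp−y=2.3; I=5.3, D=e−e_prev=1.3; u=1/4·2.3+0·5.3+1/4·1.3=0.9; next y=-3/10·(-0.3)+1·0.9=0.99
n=3: y=0.99, sp=2, e=sp−y=1.01; I=6.31, D=e−e_prev=-1.29; u=1/4·1.01+0·6.31+1/4·(-1.29)=-0.07; next y=-3/10·0.99+1·(-0.07)=-0.367
n=4: y=-0.367, sp=2, e=sp−y=2.367; I=8.677, D=e−e_prev=1.357; u=1/4·2.367+0·8.677+1/4·1.357=0.931; next y=-3/10·(-0.367)+1·0.931=1.0411
n=5: y=1.0411, sp=2, e=sp−y=0.9589; I=9.6359, D=e−e_prev=-1.4081; u=1/4·0.9589+0·9.6359+1/4·(-1.4081)=-0.1123; next y=-3/10·1.0411+1·(-0.1123)=-0.42463
n=6: y=-0.42463, sp=2, e=sp−y=2.42463; I=12.06053, D=e−e_prev=1.46573; u=1/4·2.42463+0·12.06053+1/4·1.46573=0.97259; next y=-3/10·(-0.42463)+1·0.97259=1.099979
n=7: y=1.099979, sp=-3, e=sp−y=-4.099979; I=7.960551, D=e−e_prev=-6.524609; u=1/4·(-4.099979)+0·7.960551+1/4·(-6.524609)=-2.656147; next y=-3/10·1.099979+1·(-2.656147)≈-2.986141
n=8: y≈-2.986141, sp=-3, e=sp−y≈-0.013859; I≈7.946692, D=e−e_prev≈4.086120; u=1/4·(-0.013859)+0·7.946692+1/4·4.086120≈1.018065; next y=-3/10·(-2.986141)+1·1.018065≈1.913907
n=9: y≈1.913907, sp=-3, e=sp−y≈-4.913907; I≈3.032784, D=e−e_prev≈-4.900048; u=1/4·(-4.913907)+0·3.032784+1/4·(-4.900048)≈-2.453489; next y=-3/10·1.913907+1·(-2.453489)≈-3.027661
n=10: y≈-3.027661, sp=-3, e=sp−y≈0.027661; I≈3.060445, D=e−e_prev≈4.941568; u=1/4·0.027661+0·3.060445+1/4·4.941568≈1.242307; next y=-3/10·(-3.027661)+1·1.242307≈2.150606
n=11: y≈2.150606, sp=-3, e=sp−y≈-5.150606; I≈-2.090160, D=e−e_prev≈-5.178267; u=1/4·(-5.150606)+0·(-2.090160)+1/4·(-5.178267)≈-2.582218; next y=-3/10·2.150606+1·(-2.582218)≈-3.227400
n=12: y≈-3.227400, sp=-3, e=sp−y≈0.227400; I≈-1.862760, D=e−e_prev≈5.378005; u=1/4·0.227400+0·(-1.862760)+1/4·5.378005≈1.401351; next y=-3/10·(-3.227400)+1·1.401351≈2.369571

0 2 1.000 0.000
1 2 0.000 1.000
2 2 0.900 -0.300
3 2 -0.070 0.990
4 2 0.931 -0.367
5 2 -0.112 1.041
6 2 0.973 -0.425
7 -3 -2.656 1.100
8 -3 1.018 -2.986
9 -3 -2.453 1.914
10 -3 1.242 -3.028
11 -3 -2.582 2.151
12 -3 1.401 -3.227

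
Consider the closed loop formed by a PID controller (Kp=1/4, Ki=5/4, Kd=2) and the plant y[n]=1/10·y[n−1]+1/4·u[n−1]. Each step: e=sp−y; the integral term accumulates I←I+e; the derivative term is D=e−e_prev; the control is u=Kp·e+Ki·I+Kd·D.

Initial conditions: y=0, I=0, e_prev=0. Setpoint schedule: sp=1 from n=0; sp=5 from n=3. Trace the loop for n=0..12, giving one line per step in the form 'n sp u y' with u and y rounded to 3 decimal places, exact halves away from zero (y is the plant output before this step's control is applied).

0 1 3.500 0.000
1 1 -0.313 0.875
2 1 4.623 0.009
3 5 14.114 1.157
4 5 4.507 3.644
5 5 18.713 1.491
6 5 7.116 4.827
7 5 22.983 2.262
8 5 8.289 5.972
9 5 26.054 2.670
10 5 7.974 6.780
11 5 28.351 2.671
12 5 6.652 7.355

(exact arithmetic carried between steps; '≈' marks a value shown rounded to 6 d.p. or computed from one; I and e_prev carry over from the previous line; the table rounds u and y to 3 d.p., halves away from zero)
n=0: y=0, sp=1, e=sp−y=1; I=1, D=e−e_prev=1; u=1/4·1+5/4·1+2·1=3.5; next y=1/10·0+1/4·3.5=0.875
n=1: y=0.875, sp=1, e=sp−y=0.125; I=1.125, D=e−e_prev=-0.875; u=1/4·0.125+5/4·1.125+2·(-0.875)=-0.3125; next y=1/10·0.875+1/4·(-0.3125)=0.009375
n=2: y=0.009375, sp=1, e=sp−y=0.990625; I=2.115625, D=e−e_prev=0.865625; u=1/4·0.990625+5/4·2.115625+2·0.865625≈4.623438; next y=1/10·0.009375+1/4·4.623438≈1.156797
n=3: y≈1.156797, sp=5, e=sp−y≈3.843203; I≈5.958828, D=e−e_prev≈2.852578; u=1/4·3.843203+5/4·5.958828+2·2.852578≈14.114492; next y=1/10·1.156797+1/4·14.114492≈3.644303
n=4: y≈3.644303, sp=5, e=sp−y≈1.355697; I≈7.314525, D=e−e_prev≈-2.487506; u=1/4·1.355697+5/4·7.314525+2·(-2.487506)≈4.507069; next y=1/10·3.644303+1/4·4.507069≈1.491198
n=5: y≈1.491198, sp=5, e=sp−y≈3.508802; I≈10.823328, D=e−e_prev≈2.153105; u=1/4·3.508802+5/4·10.823328+2·2.153105≈18.712571; next y=1/10·1.491198+1/4·18.712571≈4.827262
n=6: y≈4.827262, sp=5, e=sp−y≈0.172738; I≈10.996065, D=e−e_prev≈-3.336065; u=1/4·0.172738+5/4·10.996065+2·(-3.336065)≈7.116137; next y=1/10·4.827262+1/4·7.116137≈2.261760
n=7: y≈2.261760, sp=5, e=sp−y≈2.738240; I≈13.734305, D=e−e_prev≈2.565502; u=1/4·2.738240+5/4·13.734305+2·2.565502≈22.983445; next y=1/10·2.261760+1/4·22.983445≈5.972037
n=8: y≈5.972037, sp=5, e=sp−y≈-0.972037; I≈12.762268, D=e−e_prev≈-3.710277; u=1/4·(-0.972037)+5/4·12.762268+2·(-3.710277)≈8.289271; next y=1/10·5.972037+1/4·8.289271≈2.669522
n=9: y≈2.669522, sp=5, e=sp−y≈2.330478; I≈15.092746, D=e−e_prev≈3.302516; u=1/4·2.330478+5/4·15.092746+2·3.302516≈26.053584; next y=1/10·2.669522+1/4·26.053584≈6.780348
n=10: y≈6.780348, sp=5, e=sp−y≈-1.780348; I≈13.312398, D=e−e_prev≈-4.110827; u=1/4·(-1.780348)+5/4·13.312398+2·(-4.110827)≈7.973757; next y=1/10·6.780348+1/4·7.973757≈2.671474
n=11: y≈2.671474, sp=5, e=sp−y≈2.328526; I≈15.640924, D=e−e_prev≈4.108874; u=1/4·2.328526+5/4·15.640924+2·4.108874≈28.351034; next y=1/10·2.671474+1/4·28.351034≈7.354906
n=12: y≈7.354906, sp=5, e=sp−y≈-2.354906; I≈13.286018, D=e−e_prev≈-4.683432; u=1/4·(-2.354906)+5/4·13.286018+2·(-4.683432)≈6.651932; next y=1/10·7.354906+1/4·6.651932≈2.398474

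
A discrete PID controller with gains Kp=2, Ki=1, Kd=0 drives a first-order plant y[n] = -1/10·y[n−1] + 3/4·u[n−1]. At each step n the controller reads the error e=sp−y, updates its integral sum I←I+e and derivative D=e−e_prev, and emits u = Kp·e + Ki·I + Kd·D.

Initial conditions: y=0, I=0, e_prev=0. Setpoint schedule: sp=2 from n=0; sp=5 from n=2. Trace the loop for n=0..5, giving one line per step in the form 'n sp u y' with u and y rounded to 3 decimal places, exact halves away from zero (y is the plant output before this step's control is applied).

0 2 6.000 0.000
1 2 -5.500 4.500
2 5 28.225 -4.575
3 5 -40.804 21.626
4 5 105.745 -32.765
5 5 -202.542 82.585

(exact arithmetic carried between steps; '≈' marks a value shown rounded to 6 d.p. or computed from one; I and e_prev carry over from the previous line; the table rounds u and y to 3 d.p., halves away from zero)
n=0: y=0, sp=2, e=sp−y=2; I=2, D=e−e_prev=2; u=2·2+1·2+0·2=6; next y=-1/10·0+3/4·6=4.5
n=1: y=4.5, sp=2, e=sp−y=-2.5; I=-0.5, D=e−e_prev=-4.5; u=2·(-2.5)+1·(-0.5)+0·(-4.5)=-5.5; next y=-1/10·4.5+3/4·(-5.5)=-4.575
n=2: y=-4.575, sp=5, e=sp−y=9.575; I=9.075, D=e−e_prev=12.075; u=2·9.575+1·9.075+0·12.075=28.225; next y=-1/10·(-4.575)+3/4·28.225=21.62625
n=3: y=21.62625, sp=5, e=sp−y=-16.62625; I=-7.55125, D=e−e_prev=-26.20125; u=2·(-16.62625)+1·(-7.55125)+0·(-26.20125)=-40.80375; next y=-1/10·21.62625+3/4·(-40.80375)≈-32.765438
n=4: y≈-32.765438, sp=5, e=sp−y≈37.765438; I≈30.214188, D=e−e_prev≈54.391688; u=2·37.765438+1·30.214188+0·54.391688≈105.745063; next y=-1/10·(-32.765438)+3/4·105.745063≈82.585341
n=5: y≈82.585341, sp=5, e=sp−y≈-77.585341; I≈-47.371153, D=e−e_prev≈-115.350778; u=2·(-77.585341)+1·(-47.371153)+0·(-115.350778)≈-202.541834; next y=-1/10·82.585341+3/4·(-202.541834)≈-160.164910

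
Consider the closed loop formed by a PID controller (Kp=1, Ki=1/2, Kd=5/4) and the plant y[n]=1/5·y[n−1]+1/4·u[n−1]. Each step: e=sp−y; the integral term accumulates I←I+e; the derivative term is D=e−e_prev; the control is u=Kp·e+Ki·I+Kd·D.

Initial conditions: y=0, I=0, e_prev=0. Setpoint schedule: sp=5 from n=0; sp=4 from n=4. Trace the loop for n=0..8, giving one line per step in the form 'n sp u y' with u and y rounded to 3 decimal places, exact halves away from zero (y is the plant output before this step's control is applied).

0 5 13.750 0.000
1 5 0.547 3.438
2 5 12.812 0.824
3 5 4.638 3.368
4 4 10.104 1.833
5 4 7.605 2.893
6 4 10.619 2.480
7 4 9.018 3.151
8 4 11.013 2.885

(exact arithmetic carried between steps; '≈' marks a value shown rounded to 6 d.p. or computed from one; I and e_prev carry over from the previous line; the table rounds u and y to 3 d.p., halves away from zero)
n=0: y=0, sp=5, e=sp−y=5; I=5, D=e−e_prev=5; u=1·5+1/2·5+5/4·5=13.75; next y=1/5·0+1/4·13.75=3.4375
n=1: y=3.4375, sp=5, e=sp−y=1.5625; I=6.5625, D=e−e_prev=-3.4375; u=1·1.5625+1/2·6.5625+5/4·(-3.4375)=0.546875; next y=1/5·3.4375+1/4·0.546875≈0.824219
n=2: y≈0.824219, sp=5, e=sp−y≈4.175781; I≈10.738281, D=e−e_prev≈2.613281; u=1·4.175781+1/2·10.738281+5/4·2.613281≈12.811523; next y=1/5·0.824219+1/4·12.811523≈3.367725
n=3: y≈3.367725, sp=5, e=sp−y≈1.632275; I≈12.370557, D=e−e_prev≈-2.543506; u=1·1.632275+1/2·12.370557+5/4·(-2.543506)≈4.638171; next y=1/5·3.367725+1/4·4.638171≈1.833088
n=4: y≈1.833088, sp=4, e=sp−y≈2.166912; I≈14.537469, D=e−e_prev≈0.534637; u=1·2.166912+1/2·14.537469+5/4·0.534637≈10.103943; next y=1/5·1.833088+1/4·10.103943≈2.892603
n=5: y≈2.892603, sp=4, e=sp−y≈1.107397; I≈15.644866, D=e−e_prev≈-1.059515; u=1·1.107397+1/2·15.644866+5/4·(-1.059515)≈7.605435; next y=1/5·2.892603+1/4·7.605435≈2.479879
n=6: y≈2.479879, sp=4, e=sp−y≈1.520121; I≈17.164986, D=e−e_prev≈0.412724; u=1·1.520121+1/2·17.164986+5/4·0.412724≈10.618518; next y=1/5·2.479879+1/4·10.618518≈3.150605
n=7: y≈3.150605, sp=4, e=sp−y≈0.849395; I≈18.014381, D=e−e_prev≈-0.670726; u=1·0.849395+1/2·18.014381+5/4·(-0.670726)≈9.018177; next y=1/5·3.150605+1/4·9.018177≈2.884665
n=8: y≈2.884665, sp=4, e=sp−y≈1.115335; I≈19.129715, D=e−e_prev≈0.265940; u=1·1.115335+1/2·19.129715+5/4·0.265940≈11.012617; next y=1/5·2.884665+1/4·11.012617≈3.330087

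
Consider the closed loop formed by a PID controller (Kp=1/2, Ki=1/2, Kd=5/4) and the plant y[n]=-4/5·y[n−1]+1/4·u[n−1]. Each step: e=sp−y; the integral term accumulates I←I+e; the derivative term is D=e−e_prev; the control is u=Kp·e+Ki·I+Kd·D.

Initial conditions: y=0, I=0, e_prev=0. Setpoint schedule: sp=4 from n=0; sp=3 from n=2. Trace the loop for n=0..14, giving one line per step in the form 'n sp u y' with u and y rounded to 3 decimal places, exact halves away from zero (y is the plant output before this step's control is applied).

(exact arithmetic carried between steps; '≈' marks a value shown rounded to 6 d.p. or computed from one; I and e_prev carry over from the previous line; the table rounds u and y to 3 d.p., halves away from zero)
n=0: y=0, sp=4, e=sp−y=4; I=4, D=e−e_prev=4; u=1/2·4+1/2·4+5/4·4=9; next y=-4/5·0+1/4·9=2.25
n=1: y=2.25, sp=4, e=sp−y=1.75; I=5.75, D=e−e_prev=-2.25; u=1/2·1.75+1/2·5.75+5/4·(-2.25)=0.9375; next y=-4/5·2.25+1/4·0.9375=-1.565625
n=2: y=-1.565625, sp=3, e=sp−y=4.565625; I=10.315625, D=e−e_prev=2.815625; u=1/2·4.565625+1/2·10.315625+5/4·2.815625≈10.960156; next y=-4/5·(-1.565625)+1/4·10.960156≈3.992539
n=3: y≈3.992539, sp=3, e=sp−y≈-0.992539; I≈9.323086, D=e−e_prev≈-5.558164; u=1/2·(-0.992539)+1/2·9.323086+5/4·(-5.558164)≈-2.782432; next y=-4/5·3.992539+1/4·(-2.782432)≈-3.889639
n=4: y≈-3.889639, sp=3, e=sp−y≈6.889639; I≈16.212725, D=e−e_prev≈7.882178; u=1/2·6.889639+1/2·16.212725+5/4·7.882178≈21.403905; next y=-4/5·(-3.889639)+1/4·21.403905≈8.462688
n=5: y≈8.462688, sp=3, e=sp−y≈-5.462688; I≈10.750038, D=e−e_prev≈-12.352327; u=1/2·(-5.462688)+1/2·10.750038+5/4·(-12.352327)≈-12.796733; next y=-4/5·8.462688+1/4·(-12.796733)≈-9.969333
n=6: y≈-9.969333, sp=3, e=sp−y≈12.969333; I≈23.719371, D=e−e_prev≈18.432021; u=1/2·12.969333+1/2·23.719371+5/4·18.432021≈41.384378; next y=-4/5·(-9.969333)+1/4·41.384378≈18.321561
n=7: y≈18.321561, sp=3, e=sp−y≈-15.321561; I≈8.397810, D=e−e_prev≈-28.290895; u=1/2·(-15.321561)+1/2·8.397810+5/4·(-28.290895)≈-38.825494; next y=-4/5·18.321561+1/4·(-38.825494)≈-24.363623
n=8: y≈-24.363623, sp=3, e=sp−y≈27.363623; I≈35.761432, D=e−e_prev≈42.685184; u=1/2·27.363623+1/2·35.761432+5/4·42.685184≈84.919007; next y=-4/5·(-24.363623)+1/4·84.919007≈40.720650
n=9: y≈40.720650, sp=3, e=sp−y≈-37.720650; I≈-1.959218, D=e−e_prev≈-65.084272; u=1/2·(-37.720650)+1/2·(-1.959218)+5/4·(-65.084272)≈-101.195274; next y=-4/5·40.720650+1/4·(-101.195274)≈-57.875339
n=10: y≈-57.875339, sp=3, e=sp−y≈60.875339; I≈58.916121, D=e−e_prev≈98.595988; u=1/2·60.875339+1/2·58.916121+5/4·98.595988≈183.140715; next y=-4/5·(-57.875339)+1/4·183.140715≈92.085450
n=11: y≈92.085450, sp=3, e=sp−y≈-89.085450; I≈-30.169329, D=e−e_prev≈-149.960788; u=1/2·(-89.085450)+1/2·(-30.169329)+5/4·(-149.960788)≈-247.078374; next y=-4/5·92.085450+1/4·(-247.078374)≈-135.437953
n=12: y≈-135.437953, sp=3, e=sp−y≈138.437953; I≈108.268625, D=e−e_prev≈227.523403; u=1/2·138.437953+1/2·108.268625+5/4·227.523403≈407.757542; next y=-4/5·(-135.437953)+1/4·407.757542≈210.289748
n=13: y≈210.289748, sp=3, e=sp−y≈-207.289748; I≈-99.021124, D=e−e_prev≈-345.727702; u=1/2·(-207.289748)+1/2·(-99.021124)+5/4·(-345.727702)≈-585.315063; next y=-4/5·210.289748+1/4·(-585.315063)≈-314.560564
n=14: y≈-314.560564, sp=3, e=sp−y≈317.560564; I≈218.539441, D=e−e_prev≈524.850313; u=1/2·317.560564+1/2·218.539441+5/4·524.850313≈924.112893; next y=-4/5·(-314.560564)+1/4·924.112893≈482.676675

0 4 9.000 0.000
1 4 0.938 2.250
2 3 10.960 -1.566
3 3 -2.782 3.993
4 3 21.404 -3.890
5 3 -12.797 8.463
6 3 41.384 -9.969
7 3 -38.825 18.322
8 3 84.919 -24.364
9 3 -101.195 40.721
10 3 183.141 -57.875
11 3 -247.078 92.085
12 3 407.758 -135.438
13 3 -585.315 210.290
14 3 924.113 -314.561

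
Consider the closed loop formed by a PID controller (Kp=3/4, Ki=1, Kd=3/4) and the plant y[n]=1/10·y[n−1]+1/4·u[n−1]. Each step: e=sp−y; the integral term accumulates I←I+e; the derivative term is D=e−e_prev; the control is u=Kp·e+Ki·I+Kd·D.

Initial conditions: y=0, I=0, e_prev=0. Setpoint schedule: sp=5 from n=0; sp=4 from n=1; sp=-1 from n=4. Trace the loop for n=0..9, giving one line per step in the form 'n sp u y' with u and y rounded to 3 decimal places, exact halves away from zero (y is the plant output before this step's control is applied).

0 5 12.500 0.000
1 4 3.438 3.125
2 4 12.289 1.172
3 4 8.608 3.189
4 -1 0.228 2.471
5 -1 5.386 0.304
6 -1 -0.225 1.377
7 -1 1.441 0.081
8 -1 -1.330 0.368
9 -1 -0.823 -0.296

(exact arithmetic carried between steps; '≈' marks a value shown rounded to 6 d.p. or computed from one; I and e_prev carry over from the previous line; the table rounds u and y to 3 d.p., halves away from zero)
n=0: y=0, sp=5, e=sp−y=5; I=5, D=e−e_prev=5; u=3/4·5+1·5+3/4·5=12.5; next y=1/10·0+1/4·12.5=3.125
n=1: y=3.125, sp=4, e=sp−y=0.875; I=5.875, D=e−e_prev=-4.125; u=3/4·0.875+1·5.875+3/4·(-4.125)=3.4375; next y=1/10·3.125+1/4·3.4375=1.171875
n=2: y=1.171875, sp=4, e=sp−y=2.828125; I=8.703125, D=e−e_prev=1.953125; u=3/4·2.828125+1·8.703125+3/4·1.953125≈12.289063; next y=1/10·1.171875+1/4·12.289063≈3.189453
n=3: y≈3.189453, sp=4, e=sp−y≈0.810547; I≈9.513672, D=e−e_prev≈-2.017578; u=3/4·0.810547+1·9.513672+3/4·(-2.017578)≈8.608398; next y=1/10·3.189453+1/4·8.608398≈2.471045
n=4: y≈2.471045, sp=-1, e=sp−y≈-3.471045; I≈6.042627, D=e−e_prev≈-4.281592; u=3/4·(-3.471045)+1·6.042627+3/4·(-4.281592)≈0.228149; next y=1/10·2.471045+1/4·0.228149≈0.304142
n=5: y≈0.304142, sp=-1, e=sp−y≈-1.304142; I≈4.738485, D=e−e_prev≈2.166903; u=3/4·(-1.304142)+1·4.738485+3/4·2.166903≈5.385556; next y=1/10·0.304142+1/4·5.385556≈1.376803
n=6: y≈1.376803, sp=-1, e=sp−y≈-2.376803; I≈2.361682, D=e−e_prev≈-1.072661; u=3/4·(-2.376803)+1·2.361682+3/4·(-1.072661)≈-0.225416; next y=1/10·1.376803+1/4·(-0.225416)≈0.081326
n=7: y≈0.081326, sp=-1, e=sp−y≈-1.081326; I≈1.280356, D=e−e_prev≈1.295477; u=3/4·(-1.081326)+1·1.280356+3/4·1.295477≈1.440969; next y=1/10·0.081326+1/4·1.440969≈0.368375
n=8: y≈0.368375, sp=-1, e=sp−y≈-1.368375; I≈-0.088019, D=e−e_prev≈-0.287049; u=3/4·(-1.368375)+1·(-0.088019)+3/4·(-0.287049)≈-1.329587; next y=1/10·0.368375+1/4·(-1.329587)≈-0.295559
n=9: y≈-0.295559, sp=-1, e=sp−y≈-0.704441; I≈-0.792460, D=e−e_prev≈0.663934; u=3/4·(-0.704441)+1·(-0.792460)+3/4·0.663934≈-0.822840; next y=1/10·(-0.295559)+1/4·(-0.822840)≈-0.235266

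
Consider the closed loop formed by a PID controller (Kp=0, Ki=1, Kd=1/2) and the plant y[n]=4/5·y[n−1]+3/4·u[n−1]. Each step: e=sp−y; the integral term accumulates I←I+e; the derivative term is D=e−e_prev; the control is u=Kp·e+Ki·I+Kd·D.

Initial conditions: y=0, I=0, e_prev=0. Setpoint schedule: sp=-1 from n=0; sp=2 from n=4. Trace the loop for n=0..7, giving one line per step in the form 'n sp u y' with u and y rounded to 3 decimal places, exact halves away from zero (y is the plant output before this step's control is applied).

(exact arithmetic carried between steps; '≈' marks a value shown rounded to 6 d.p. or computed from one; I and e_prev carry over from the previous line; the table rounds u and y to 3 d.p., halves away from zero)
n=0: y=0, sp=-1, e=sp−y=-1; I=-1, D=e−e_prev=-1; u=0·(-1)+1·(-1)+1/2·(-1)=-1.5; next y=4/5·0+3/4·(-1.5)=-1.125
n=1: y=-1.125, sp=-1, e=sp−y=0.125; I=-0.875, D=e−e_prev=1.125; u=0·0.125+1·(-0.875)+1/2·1.125=-0.3125; next y=4/5·(-1.125)+3/4·(-0.3125)=-1.134375
n=2: y=-1.134375, sp=-1, e=sp−y=0.134375; I=-0.740625, D=e−e_prev=0.009375; u=0·0.134375+1·(-0.740625)+1/2·0.009375≈-0.735938; next y=4/5·(-1.134375)+3/4·(-0.735938)≈-1.459453
n=3: y≈-1.459453, sp=-1, e=sp−y≈0.459453; I≈-0.281172, D=e−e_prev≈0.325078; u=0·0.459453+1·(-0.281172)+1/2·0.325078≈-0.118633; next y=4/5·(-1.459453)+3/4·(-0.118633)≈-1.256537
n=4: y≈-1.256537, sp=2, e=sp−y≈3.256537; I≈2.975365, D=e−e_prev≈2.797084; u=0·3.256537+1·2.975365+1/2·2.797084≈4.373907; next y=4/5·(-1.256537)+3/4·4.373907≈2.275201
n=5: y≈2.275201, sp=2, e=sp−y≈-0.275201; I≈2.700165, D=e−e_prev≈-3.531738; u=0·(-0.275201)+1·2.700165+1/2·(-3.531738)≈0.934296; next y=4/5·2.275201+3/4·0.934296≈2.520882
n=6: y≈2.520882, sp=2, e=sp−y≈-0.520882; I≈2.179282, D=e−e_prev≈-0.245682; u=0·(-0.520882)+1·2.179282+1/2·(-0.245682)≈2.056441; next y=4/5·2.520882+3/4·2.056441≈3.559037
n=7: y≈3.559037, sp=2, e=sp−y≈-1.559037; I≈0.620245, D=e−e_prev≈-1.038155; u=0·(-1.559037)+1·0.620245+1/2·(-1.038155)≈0.101168; next y=4/5·3.559037+3/4·0.101168≈2.923106

0 -1 -1.500 0.000
1 -1 -0.313 -1.125
2 -1 -0.736 -1.134
3 -1 -0.119 -1.459
4 2 4.374 -1.257
5 2 0.934 2.275
6 2 2.056 2.521
7 2 0.101 3.559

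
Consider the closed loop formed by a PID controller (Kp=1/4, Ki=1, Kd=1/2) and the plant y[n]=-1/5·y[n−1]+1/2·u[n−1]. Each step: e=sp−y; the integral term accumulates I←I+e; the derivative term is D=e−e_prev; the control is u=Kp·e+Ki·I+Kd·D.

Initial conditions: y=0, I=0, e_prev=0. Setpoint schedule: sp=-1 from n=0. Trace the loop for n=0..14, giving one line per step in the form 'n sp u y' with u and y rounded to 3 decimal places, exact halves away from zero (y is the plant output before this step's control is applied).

(exact arithmetic carried between steps; '≈' marks a value shown rounded to 6 d.p. or computed from one; I and e_prev carry over from the previous line; the table rounds u and y to 3 d.p., halves away from zero)
n=0: y=0, sp=-1, e=sp−y=-1; I=-1, D=e−e_prev=-1; u=1/4·(-1)+1·(-1)+1/2·(-1)=-1.75; next y=-1/5·0+1/2·(-1.75)=-0.875
n=1: y=-0.875, sp=-1, e=sp−y=-0.125; I=-1.125, D=e−e_prev=0.875; u=1/4·(-0.125)+1·(-1.125)+1/2·0.875=-0.71875; next y=-1/5·(-0.875)+1/2·(-0.71875)=-0.184375
n=2: y=-0.184375, sp=-1, e=sp−y=-0.815625; I=-1.940625, D=e−e_prev=-0.690625; u=1/4·(-0.815625)+1·(-1.940625)+1/2·(-0.690625)≈-2.489844; next y=-1/5·(-0.184375)+1/2·(-2.489844)≈-1.208047
n=3: y≈-1.208047, sp=-1, e=sp−y≈0.208047; I≈-1.732578, D=e−e_prev≈1.023672; u=1/4·0.208047+1·(-1.732578)+1/2·1.023672≈-1.168730; next y=-1/5·(-1.208047)+1/2·(-1.168730)≈-0.342756
n=4: y≈-0.342756, sp=-1, e=sp−y≈-0.657244; I≈-2.389822, D=e−e_prev≈-0.865291; u=1/4·(-0.657244)+1·(-2.389822)+1/2·(-0.865291)≈-2.986779; next y=-1/5·(-0.342756)+1/2·(-2.986779)≈-1.424838
n=5: y≈-1.424838, sp=-1, e=sp−y≈0.424838; I≈-1.964984, D=e−e_prev≈1.082082; u=1/4·0.424838+1·(-1.964984)+1/2·1.082082≈-1.317733; next y=-1/5·(-1.424838)+1/2·(-1.317733)≈-0.373899
n=6: y≈-0.373899, sp=-1, e=sp−y≈-0.626101; I≈-2.591085, D=e−e_prev≈-1.050939; u=1/4·(-0.626101)+1·(-2.591085)+1/2·(-1.050939)≈-3.273080; next y=-1/5·(-0.373899)+1/2·(-3.273080)≈-1.561760
n=7: y≈-1.561760, sp=-1, e=sp−y≈0.561760; I≈-2.029325, D=e−e_prev≈1.187861; u=1/4·0.561760+1·(-2.029325)+1/2·1.187861≈-1.294954; next y=-1/5·(-1.561760)+1/2·(-1.294954)≈-0.335125
n=8: y≈-0.335125, sp=-1, e=sp−y≈-0.664875; I≈-2.694200, D=e−e_prev≈-1.226635; u=1/4·(-0.664875)+1·(-2.694200)+1/2·(-1.226635)≈-3.473736; next y=-1/5·(-0.335125)+1/2·(-3.473736)≈-1.669843
n=9: y≈-1.669843, sp=-1, e=sp−y≈0.669843; I≈-2.024357, D=e−e_prev≈1.334718; u=1/4·0.669843+1·(-2.024357)+1/2·1.334718≈-1.189537; next y=-1/5·(-1.669843)+1/2·(-1.189537)≈-0.260800
n=10: y≈-0.260800, sp=-1, e=sp−y≈-0.739200; I≈-2.763557, D=e−e_prev≈-1.409043; u=1/4·(-0.739200)+1·(-2.763557)+1/2·(-1.409043)≈-3.652878; next y=-1/5·(-0.260800)+1/2·(-3.652878)≈-1.774279
n=11: y≈-1.774279, sp=-1, e=sp−y≈0.774279; I≈-1.989278, D=e−e_prev≈1.513479; u=1/4·0.774279+1·(-1.989278)+1/2·1.513479≈-1.038968; next y=-1/5·(-1.774279)+1/2·(-1.038968)≈-0.164628
n=12: y≈-0.164628, sp=-1, e=sp−y≈-0.835372; I≈-2.824649, D=e−e_prev≈-1.609651; u=1/4·(-0.835372)+1·(-2.824649)+1/2·(-1.609651)≈-3.838318; next y=-1/5·(-0.164628)+1/2·(-3.838318)≈-1.886233
n=13: y≈-1.886233, sp=-1, e=sp−y≈0.886233; I≈-1.938416, D=e−e_prev≈1.721605; u=1/4·0.886233+1·(-1.938416)+1/2·1.721605≈-0.856055; next y=-1/5·(-1.886233)+1/2·(-0.856055)≈-0.050781
n=14: y≈-0.050781, sp=-1, e=sp−y≈-0.949219; I≈-2.887635, D=e−e_prev≈-1.835452; u=1/4·(-0.949219)+1·(-2.887635)+1/2·(-1.835452)≈-4.042666; next y=-1/5·(-0.050781)+1/2·(-4.042666)≈-2.011177

0 -1 -1.750 0.000
1 -1 -0.719 -0.875
2 -1 -2.490 -0.184
3 -1 -1.169 -1.208
4 -1 -2.987 -0.343
5 -1 -1.318 -1.425
6 -1 -3.273 -0.374
7 -1 -1.295 -1.562
8 -1 -3.474 -0.335
9 -1 -1.190 -1.670
10 -1 -3.653 -0.261
11 -1 -1.039 -1.774
12 -1 -3.838 -0.165
13 -1 -0.856 -1.886
14 -1 -4.043 -0.051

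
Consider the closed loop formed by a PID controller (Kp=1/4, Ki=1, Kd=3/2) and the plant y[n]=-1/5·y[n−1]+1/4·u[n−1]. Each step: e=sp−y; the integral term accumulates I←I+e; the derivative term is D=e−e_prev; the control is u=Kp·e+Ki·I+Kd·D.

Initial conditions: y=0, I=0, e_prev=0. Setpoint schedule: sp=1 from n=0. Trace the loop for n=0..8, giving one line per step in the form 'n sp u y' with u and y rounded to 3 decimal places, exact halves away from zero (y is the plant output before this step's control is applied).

0 1 2.750 0.000
1 1 0.359 0.688
2 1 3.725 -0.048
3 1 0.952 0.941
4 1 4.944 0.050
5 1 1.323 1.226
6 1 5.997 0.086
7 1 1.360 1.482
8 1 6.929 0.044

(exact arithmetic carried between steps; '≈' marks a value shown rounded to 6 d.p. or computed from one; I and e_prev carry over from the previous line; the table rounds u and y to 3 d.p., halves away from zero)
n=0: y=0, sp=1, e=sp−y=1; I=1, D=e−e_prev=1; u=1/4·1+1·1+3/2·1=2.75; next y=-1/5·0+1/4·2.75=0.6875
n=1: y=0.6875, sp=1, e=sp−y=0.3125; I=1.3125, D=e−e_prev=-0.6875; u=1/4·0.3125+1·1.3125+3/2·(-0.6875)=0.359375; next y=-1/5·0.6875+1/4·0.359375≈-0.047656
n=2: y≈-0.047656, sp=1, e=sp−y≈1.047656; I≈2.360156, D=e−e_prev≈0.735156; u=1/4·1.047656+1·2.360156+3/2·0.735156≈3.724805; next y=-1/5·(-0.047656)+1/4·3.724805≈0.940732
n=3: y≈0.940732, sp=1, e=sp−y≈0.059268; I≈2.419424, D=e−e_prev≈-0.988389; u=1/4·0.059268+1·2.419424+3/2·(-0.988389)≈0.951658; next y=-1/5·0.940732+1/4·0.951658≈0.049768
n=4: y≈0.049768, sp=1, e=sp−y≈0.950232; I≈3.369656, D=e−e_prev≈0.890964; u=1/4·0.950232+1·3.369656+3/2·0.890964≈4.943661; next y=-1/5·0.049768+1/4·4.943661≈1.225962
n=5: y≈1.225962, sp=1, e=sp−y≈-0.225962; I≈3.143694, D=e−e_prev≈-1.176194; u=1/4·(-0.225962)+1·3.143694+3/2·(-1.176194)≈1.322913; next y=-1/5·1.225962+1/4·1.322913≈0.085536
n=6: y≈0.085536, sp=1, e=sp−y≈0.914464; I≈4.058158, D=e−e_prev≈1.140426; u=1/4·0.914464+1·4.058158+3/2·1.140426≈5.997412; next y=-1/5·0.085536+1/4·5.997412≈1.482246
n=7: y≈1.482246, sp=1, e=sp−y≈-0.482246; I≈3.575912, D=e−e_prev≈-1.396710; u=1/4·(-0.482246)+1·3.575912+3/2·(-1.396710)≈1.360286; next y=-1/5·1.482246+1/4·1.360286≈0.043622
n=8: y≈0.043622, sp=1, e=sp−y≈0.956378; I≈4.532290, D=e−e_prev≈1.438624; u=1/4·0.956378+1·4.532290+3/2·1.438624≈6.929320; next y=-1/5·0.043622+1/4·6.929320≈1.723605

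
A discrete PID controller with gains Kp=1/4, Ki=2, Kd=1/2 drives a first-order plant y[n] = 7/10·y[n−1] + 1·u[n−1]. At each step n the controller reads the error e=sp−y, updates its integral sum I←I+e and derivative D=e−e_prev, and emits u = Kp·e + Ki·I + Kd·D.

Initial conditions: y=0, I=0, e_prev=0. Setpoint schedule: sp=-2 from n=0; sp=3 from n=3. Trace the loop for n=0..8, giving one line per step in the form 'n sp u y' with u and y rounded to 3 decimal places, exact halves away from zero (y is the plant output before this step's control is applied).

(exact arithmetic carried between steps; '≈' marks a value shown rounded to 6 d.p. or computed from one; I and e_prev carry over from the previous line; the table rounds u and y to 3 d.p., halves away from zero)
n=0: y=0, sp=-2, e=sp−y=-2; I=-2, D=e−e_prev=-2; u=1/4·(-2)+2·(-2)+1/2·(-2)=-5.5; next y=7/10·0+1·(-5.5)=-5.5
n=1: y=-5.5, sp=-2, e=sp−y=3.5; I=1.5, D=e−e_prev=5.5; u=1/4·3.5+2·1.5+1/2·5.5=6.625; next y=7/10·(-5.5)+1·6.625=2.775
n=2: y=2.775, sp=-2, e=sp−y=-4.775; I=-3.275, D=e−e_prev=-8.275; u=1/4·(-4.775)+2·(-3.275)+1/2·(-8.275)=-11.88125; next y=7/10·2.775+1·(-11.88125)=-9.93875
n=3: y=-9.93875, sp=3, e=sp−y=12.93875; I=9.66375, D=e−e_prev=17.71375; u=1/4·12.93875+2·9.66375+1/2·17.71375≈31.419063; next y=7/10·(-9.93875)+1·31.419063≈24.461938
n=4: y≈24.461938, sp=3, e=sp−y≈-21.461938; I≈-11.798188, D=e−e_prev≈-34.400688; u=1/4·(-21.461938)+2·(-11.798188)+1/2·(-34.400688)≈-46.162203; next y=7/10·24.461938+1·(-46.162203)≈-29.038847
n=5: y≈-29.038847, sp=3, e=sp−y≈32.038847; I≈20.240659, D=e−e_prev≈53.500784; u=1/4·32.038847+2·20.240659+1/2·53.500784≈75.241423; next y=7/10·(-29.038847)+1·75.241423≈54.914230
n=6: y≈54.914230, sp=3, e=sp−y≈-51.914230; I≈-31.673570, D=e−e_prev≈-83.953077; u=1/4·(-51.914230)+2·(-31.673570)+1/2·(-83.953077)≈-118.302237; next y=7/10·54.914230+1·(-118.302237)≈-79.862276
n=7: y≈-79.862276, sp=3, e=sp−y≈82.862276; I≈51.188705, D=e−e_prev≈134.776506; u=1/4·82.862276+2·51.188705+1/2·134.776506≈190.481233; next y=7/10·(-79.862276)+1·190.481233≈134.577640
n=8: y≈134.577640, sp=3, e=sp−y≈-131.577640; I≈-80.388934, D=e−e_prev≈-214.439915; u=1/4·(-131.577640)+2·(-80.388934)+1/2·(-214.439915)≈-300.892236; next y=7/10·134.577640+1·(-300.892236)≈-206.687888

0 -2 -5.500 0.000
1 -2 6.625 -5.500
2 -2 -11.881 2.775
3 3 31.419 -9.939
4 3 -46.162 24.462
5 3 75.241 -29.039
6 3 -118.302 54.914
7 3 190.481 -79.862
8 3 -300.892 134.578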